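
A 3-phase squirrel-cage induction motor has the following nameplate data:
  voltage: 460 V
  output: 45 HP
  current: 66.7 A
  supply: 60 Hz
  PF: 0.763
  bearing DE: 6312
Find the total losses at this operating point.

P_in = √3·V·I·cosφ = 1.732×460×66.7×0.763 = 40547 W
P_out = 45×746 = 33570 W
Losses = P_in − P_out = 40547 − 33570 = 6977 W

6980 W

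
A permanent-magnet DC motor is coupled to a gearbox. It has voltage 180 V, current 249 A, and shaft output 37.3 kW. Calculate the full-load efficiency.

83.2 %

P_out = 37.3 kW = 37300 W
P_in = V·I = 180 × 249 = 44820 W
η = P_out / P_in = 37300 / 44820 = 0.832 = 83.2%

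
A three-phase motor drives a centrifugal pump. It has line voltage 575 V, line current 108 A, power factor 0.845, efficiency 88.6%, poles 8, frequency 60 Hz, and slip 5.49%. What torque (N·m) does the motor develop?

904 N·m

P_in = √3·V·I·cosφ = 1.732 × 575 × 108 × 0.845 = 90886 W
P_out = η·P_in = 0.886 × 90886 = 80525 W
n_s = 120×60/8 = 900 rpm; n = 900×(1−0.0549) = 851 rpm
ω = 2π×851/60 = 89.12 rad/s
τ = P_out/ω = 80525/89.12 = 904 N·m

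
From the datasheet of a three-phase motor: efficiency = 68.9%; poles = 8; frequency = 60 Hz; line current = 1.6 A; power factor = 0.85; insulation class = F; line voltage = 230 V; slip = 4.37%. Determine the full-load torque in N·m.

P_in = √3·V·I·cosφ = 1.732 × 230 × 1.6 × 0.85 = 542 W
P_out = η·P_in = 0.689 × 542 = 373 W
n_s = 120×60/8 = 900 rpm; n = 900×(1−0.0437) = 861 rpm
ω = 2π×861/60 = 90.16 rad/s
τ = P_out/ω = 373/90.16 = 4.14 N·m

4.14 N·m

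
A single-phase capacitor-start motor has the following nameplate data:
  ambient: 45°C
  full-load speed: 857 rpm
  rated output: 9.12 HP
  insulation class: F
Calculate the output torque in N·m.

P_out = 9.12 × 746 = 6804 W
ω = 2π × 857/60 = 89.74 rad/s
τ = P_out/ω = 6804/89.74 = 75.8 N·m

75.8 N·m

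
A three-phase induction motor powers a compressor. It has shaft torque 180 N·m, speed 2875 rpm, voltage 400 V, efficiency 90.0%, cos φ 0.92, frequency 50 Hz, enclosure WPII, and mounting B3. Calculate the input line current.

94.5 A

ω = 2π×2875/60 = 301.1 rad/s; P_out = τω = 180 × 301.1 = 54198 W
P_in = P_out / η = 54198 / 0.900 = 60220 W
I_L = P_in / (√3·V_L·cosφ) = 60220 / (1.732 × 400 × 0.92) = 94.5 A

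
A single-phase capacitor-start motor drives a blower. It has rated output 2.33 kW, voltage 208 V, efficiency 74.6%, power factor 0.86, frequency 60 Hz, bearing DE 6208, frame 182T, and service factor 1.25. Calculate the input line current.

P_out = 2.33 kW = 2330 W
P_in = P_out / η = 2330 / 0.746 = 3123 W
I = P_in / (V·cosφ) = 3123 / (208 × 0.86) = 17.5 A

17.5 A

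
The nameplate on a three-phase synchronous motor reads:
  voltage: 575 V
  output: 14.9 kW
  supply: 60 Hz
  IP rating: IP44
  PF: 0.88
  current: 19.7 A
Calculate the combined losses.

P_in = √3·V·I·cosφ = 1.732×575×19.7×0.88 = 17265 W
P_out = 14900 W
Losses = P_in − P_out = 17265 − 14900 = 2365 W

2370 W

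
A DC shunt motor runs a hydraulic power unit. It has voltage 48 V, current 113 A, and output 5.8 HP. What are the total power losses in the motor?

1.1 kW

P_in = V·I = 48×113 = 5424 W
P_out = 5.8×746 = 4327 W
Losses = P_in − P_out = 5424 − 4327 = 1097 W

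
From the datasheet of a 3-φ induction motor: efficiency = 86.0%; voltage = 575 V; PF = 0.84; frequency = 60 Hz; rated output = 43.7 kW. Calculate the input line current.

60.7 A

P_out = 43.7 kW = 43700 W
P_in = P_out / η = 43700 / 0.860 = 50814 W
I_L = P_in / (√3·V_L·cosφ) = 50814 / (1.732 × 575 × 0.84) = 60.7 A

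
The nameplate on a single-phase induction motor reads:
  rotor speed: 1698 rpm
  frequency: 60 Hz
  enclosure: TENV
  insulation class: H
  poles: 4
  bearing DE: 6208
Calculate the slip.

5.67 %

n_s = 120f/p = 120×60/4 = 1800 rpm
s = (n_s − n)/n_s = (1800 − 1698)/1800 = 0.0567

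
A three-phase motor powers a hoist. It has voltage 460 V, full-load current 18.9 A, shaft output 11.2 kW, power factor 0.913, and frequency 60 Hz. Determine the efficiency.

81.5 %

P_out = 11.2 kW = 11200 W
P_in = √3·V_L·I_L·cosφ = 1.732 × 460 × 18.9 × 0.913 = 13748 W
η = P_out / P_in = 11200 / 13748 = 0.815 = 81.5%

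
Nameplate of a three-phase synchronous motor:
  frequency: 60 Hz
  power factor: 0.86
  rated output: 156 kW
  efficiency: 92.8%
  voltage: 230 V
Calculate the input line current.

P_out = 156 kW = 156000 W
P_in = P_out / η = 156000 / 0.928 = 168103 W
I_L = P_in / (√3·V_L·cosφ) = 168103 / (1.732 × 230 × 0.86) = 491 A

491 A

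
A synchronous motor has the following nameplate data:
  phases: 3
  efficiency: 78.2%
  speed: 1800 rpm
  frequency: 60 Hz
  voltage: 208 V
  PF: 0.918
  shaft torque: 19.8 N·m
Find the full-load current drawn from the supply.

ω = 2π×1800/60 = 188.5 rad/s; P_out = τω = 19.8 × 188.5 = 3732 W
P_in = P_out / η = 3732 / 0.782 = 4772 W
I_L = P_in / (√3·V_L·cosφ) = 4772 / (1.732 × 208 × 0.918) = 14.4 A

14.4 A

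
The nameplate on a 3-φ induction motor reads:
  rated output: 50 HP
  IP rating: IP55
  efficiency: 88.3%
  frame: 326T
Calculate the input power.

P_out = 50 × 746 = 37300 W
P_in = P_out/η = 37300/0.883 = 42242 W = 42.2 kW

42.2 kW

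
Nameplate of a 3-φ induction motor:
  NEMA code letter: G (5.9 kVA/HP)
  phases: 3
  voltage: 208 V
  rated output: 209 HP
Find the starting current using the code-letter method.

3420 A

S_LR = 5.9 × 209 = 1233.1 kVA
I_LR = S_LR/(√3·V_L) = 1233100/(1.732×208) = 3420 A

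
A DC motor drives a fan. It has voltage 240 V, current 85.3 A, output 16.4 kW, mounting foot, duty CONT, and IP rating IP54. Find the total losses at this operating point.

P_in = V·I = 240×85.3 = 20472 W
P_out = 16400 W
Losses = P_in − P_out = 20472 − 16400 = 4072 W

4070 W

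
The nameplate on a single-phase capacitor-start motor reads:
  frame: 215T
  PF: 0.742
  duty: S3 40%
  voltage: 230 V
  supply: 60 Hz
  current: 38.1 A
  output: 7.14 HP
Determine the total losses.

1.18 kW

P_in = V·I·cosφ = 230×38.1×0.742 = 6502 W
P_out = 7.14×746 = 5326 W
Losses = P_in − P_out = 6502 − 5326 = 1176 W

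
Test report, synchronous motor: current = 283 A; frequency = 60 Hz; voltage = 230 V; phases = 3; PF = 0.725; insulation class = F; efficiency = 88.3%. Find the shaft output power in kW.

72.2 kW

P_in = √3·V·I·cosφ = 1.732 × 230 × 283 × 0.725 = 81734 W
P_out = η·P_in = 0.883 × 81734 = 72171 W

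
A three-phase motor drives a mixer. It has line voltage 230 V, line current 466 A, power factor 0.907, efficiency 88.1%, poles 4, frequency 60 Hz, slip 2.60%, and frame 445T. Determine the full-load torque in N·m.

808 N·m

P_in = √3·V·I·cosφ = 1.732 × 230 × 466 × 0.907 = 168372 W
P_out = η·P_in = 0.881 × 168372 = 148336 W
n_s = 120×60/4 = 1800 rpm; n = 1800×(1−0.026) = 1753 rpm
ω = 2π×1753/60 = 183.6 rad/s
τ = P_out/ω = 148336/183.6 = 808 N·m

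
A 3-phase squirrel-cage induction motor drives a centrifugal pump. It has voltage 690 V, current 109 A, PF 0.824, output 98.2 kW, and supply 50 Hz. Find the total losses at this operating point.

P_in = √3·V·I·cosφ = 1.732×690×109×0.824 = 107337 W
P_out = 98200 W
Losses = P_in − P_out = 107337 − 98200 = 9137 W

9.14 kW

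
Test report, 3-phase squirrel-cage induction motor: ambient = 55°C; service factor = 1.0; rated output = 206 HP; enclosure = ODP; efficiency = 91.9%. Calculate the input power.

P_out = 206 × 746 = 153676 W
P_in = P_out/η = 153676/0.919 = 167221 W = 167 kW

167 kW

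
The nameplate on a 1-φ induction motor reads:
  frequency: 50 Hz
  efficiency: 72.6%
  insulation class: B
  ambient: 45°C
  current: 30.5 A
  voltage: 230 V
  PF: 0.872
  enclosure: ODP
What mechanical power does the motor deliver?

4.44 kW

P_in = V·I·cosφ = 230 × 30.5 × 0.872 = 6117 W
P_out = η·P_in = 0.726 × 6117 = 4441 W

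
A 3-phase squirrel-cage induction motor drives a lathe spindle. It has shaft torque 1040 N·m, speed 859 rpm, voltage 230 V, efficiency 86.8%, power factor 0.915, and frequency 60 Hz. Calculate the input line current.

296 A

ω = 2π×859/60 = 89.95 rad/s; P_out = τω = 1040 × 89.95 = 93548 W
P_in = P_out / η = 93548 / 0.868 = 107774 W
I_L = P_in / (√3·V_L·cosφ) = 107774 / (1.732 × 230 × 0.915) = 296 A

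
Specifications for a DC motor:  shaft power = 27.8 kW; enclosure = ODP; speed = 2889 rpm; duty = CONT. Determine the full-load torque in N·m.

91.9 N·m

ω = 2π × 2889/60 = 302.5 rad/s
τ = P/ω = 27800/302.5 = 91.9 N·m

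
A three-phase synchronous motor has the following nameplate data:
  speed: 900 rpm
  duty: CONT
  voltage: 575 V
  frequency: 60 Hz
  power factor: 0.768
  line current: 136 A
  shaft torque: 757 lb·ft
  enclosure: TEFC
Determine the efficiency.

τ = 757 lb·ft × 1.356 = 1026 N·m
ω = 2π × 900/60 = 94.25 rad/s; P_out = τω = 1026 × 94.25 = 96701 W
P_in = √3·V_L·I_L·cosφ = 1.732 × 575 × 136 × 0.768 = 104020 W
η = P_out / P_in = 96701 / 104020 = 0.930 = 93.0%

93.0 %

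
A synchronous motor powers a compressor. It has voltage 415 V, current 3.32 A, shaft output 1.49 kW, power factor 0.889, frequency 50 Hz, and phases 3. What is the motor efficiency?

70.2 %

P_out = 1.49 kW = 1490 W
P_in = √3·V_L·I_L·cosφ = 1.732 × 415 × 3.32 × 0.889 = 2121 W
η = P_out / P_in = 1490 / 2121 = 0.702 = 70.2%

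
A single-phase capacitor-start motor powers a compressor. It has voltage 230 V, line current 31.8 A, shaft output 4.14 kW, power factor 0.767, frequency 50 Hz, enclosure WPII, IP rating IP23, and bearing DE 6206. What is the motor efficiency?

73.8 %

P_out = 4.14 kW = 4140 W
P_in = V·I·cosφ = 230 × 31.8 × 0.767 = 5610 W
η = P_out / P_in = 4140 / 5610 = 0.738 = 73.8%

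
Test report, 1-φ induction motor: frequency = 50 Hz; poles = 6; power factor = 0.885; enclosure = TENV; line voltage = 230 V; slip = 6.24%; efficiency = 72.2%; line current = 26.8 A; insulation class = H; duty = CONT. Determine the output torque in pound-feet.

P_in = V·I·cosφ = 230 × 26.8 × 0.885 = 5455 W
P_out = η·P_in = 0.722 × 5455 = 3939 W
n_s = 120×50/6 = 1000 rpm; n = 1000×(1−0.0624) = 938 rpm
ω = 2π×938/60 = 98.23 rad/s
τ = P_out/ω = 3939/98.23 = 40.1 N·m
In lb·ft: 40.1/1.356 = 29.6 lb·ft

29.6 lb·ft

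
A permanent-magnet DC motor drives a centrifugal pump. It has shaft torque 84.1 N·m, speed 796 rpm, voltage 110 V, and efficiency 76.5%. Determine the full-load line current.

ω = 2π×796/60 = 83.36 rad/s; P_out = τω = 84.1 × 83.36 = 7011 W
P_in = P_out / η = 7011 / 0.765 = 9165 W
I = P_in / V = 9165 / 110 = 83.3 A

83.3 A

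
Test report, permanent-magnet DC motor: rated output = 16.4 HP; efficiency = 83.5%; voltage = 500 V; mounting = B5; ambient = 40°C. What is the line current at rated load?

29.3 A

P_out = 16.4 × 746 = 12234 W
P_in = P_out / η = 12234 / 0.835 = 14651 W
I = P_in / V = 14651 / 500 = 29.3 A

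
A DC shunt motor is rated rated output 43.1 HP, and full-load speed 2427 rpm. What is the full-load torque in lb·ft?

P_out = 43.1 × 746 = 32153 W
ω = 2π × 2427/60 = 254.2 rad/s
τ = P_out/ω = 32153/254.2 = 126.5 N·m
In lb·ft: 126.5/1.356 = 93.3 lb·ft

93.3 lb·ft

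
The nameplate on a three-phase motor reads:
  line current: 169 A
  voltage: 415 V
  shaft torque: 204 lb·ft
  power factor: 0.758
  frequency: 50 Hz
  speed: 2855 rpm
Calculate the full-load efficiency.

τ = 204 lb·ft × 1.356 = 276.6 N·m
ω = 2π × 2855/60 = 299 rad/s; P_out = τω = 276.6 × 299 = 82703 W
P_in = √3·V_L·I_L·cosφ = 1.732 × 415 × 169 × 0.758 = 92077 W
η = P_out / P_in = 82703 / 92077 = 0.898 = 89.8%

89.8 %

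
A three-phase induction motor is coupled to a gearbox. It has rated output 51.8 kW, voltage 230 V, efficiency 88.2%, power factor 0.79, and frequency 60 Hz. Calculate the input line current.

187 A

P_out = 51.8 kW = 51800 W
P_in = P_out / η = 51800 / 0.882 = 58730 W
I_L = P_in / (√3·V_L·cosφ) = 58730 / (1.732 × 230 × 0.79) = 187 A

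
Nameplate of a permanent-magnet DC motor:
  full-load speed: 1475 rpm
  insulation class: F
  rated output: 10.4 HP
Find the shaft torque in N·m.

50.2 N·m

P_out = 10.4 × 746 = 7758 W
ω = 2π × 1475/60 = 154.5 rad/s
τ = P_out/ω = 7758/154.5 = 50.2 N·m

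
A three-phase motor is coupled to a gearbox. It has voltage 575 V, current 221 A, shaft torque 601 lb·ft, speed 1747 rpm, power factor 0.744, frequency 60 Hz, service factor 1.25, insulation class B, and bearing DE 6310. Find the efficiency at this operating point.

τ = 601 lb·ft × 1.356 = 815 N·m
ω = 2π × 1747/60 = 182.9 rad/s; P_out = τω = 815 × 182.9 = 149064 W
P_in = √3·V_L·I_L·cosφ = 1.732 × 575 × 221 × 0.744 = 163750 W
η = P_out / P_in = 149064 / 163750 = 0.910 = 91.0%

91.0 %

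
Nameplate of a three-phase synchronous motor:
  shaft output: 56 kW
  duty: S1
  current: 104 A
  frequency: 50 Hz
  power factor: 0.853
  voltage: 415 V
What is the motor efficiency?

87.8 %

P_out = 56 kW = 56000 W
P_in = √3·V_L·I_L·cosφ = 1.732 × 415 × 104 × 0.853 = 63764 W
η = P_out / P_in = 56000 / 63764 = 0.878 = 87.8%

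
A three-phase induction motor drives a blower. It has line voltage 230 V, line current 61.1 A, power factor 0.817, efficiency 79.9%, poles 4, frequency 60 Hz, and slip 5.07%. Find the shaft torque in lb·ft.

65.5 lb·ft

P_in = √3·V·I·cosφ = 1.732 × 230 × 61.1 × 0.817 = 19886 W
P_out = η·P_in = 0.799 × 19886 = 15889 W
n_s = 120×60/4 = 1800 rpm; n = 1800×(1−0.0507) = 1709 rpm
ω = 2π×1709/60 = 179 rad/s
τ = P_out/ω = 15889/179 = 88.77 N·m
In lb·ft: 88.77/1.356 = 65.5 lb·ft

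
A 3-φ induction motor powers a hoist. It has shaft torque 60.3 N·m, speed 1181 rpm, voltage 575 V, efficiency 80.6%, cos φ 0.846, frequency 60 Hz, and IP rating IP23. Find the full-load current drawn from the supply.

ω = 2π×1181/60 = 123.7 rad/s; P_out = τω = 60.3 × 123.7 = 7459 W
P_in = P_out / η = 7459 / 0.806 = 9254 W
I_L = P_in / (√3·V_L·cosφ) = 9254 / (1.732 × 575 × 0.846) = 11 A

11 A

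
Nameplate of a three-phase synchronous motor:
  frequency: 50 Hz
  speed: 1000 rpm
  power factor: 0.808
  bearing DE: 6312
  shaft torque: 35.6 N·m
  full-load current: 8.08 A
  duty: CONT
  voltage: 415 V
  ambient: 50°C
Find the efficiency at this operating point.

79.4 %

ω = 2π × 1000/60 = 104.7 rad/s; P_out = τω = 35.6 × 104.7 = 3727 W
P_in = √3·V_L·I_L·cosφ = 1.732 × 415 × 8.08 × 0.808 = 4693 W
η = P_out / P_in = 3727 / 4693 = 0.794 = 79.4%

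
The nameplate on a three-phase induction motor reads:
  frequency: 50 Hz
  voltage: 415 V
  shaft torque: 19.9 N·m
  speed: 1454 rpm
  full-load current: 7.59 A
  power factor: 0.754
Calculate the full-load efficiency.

73.7 %

ω = 2π × 1454/60 = 152.3 rad/s; P_out = τω = 19.9 × 152.3 = 3031 W
P_in = √3·V_L·I_L·cosφ = 1.732 × 415 × 7.59 × 0.754 = 4113 W
η = P_out / P_in = 3031 / 4113 = 0.737 = 73.7%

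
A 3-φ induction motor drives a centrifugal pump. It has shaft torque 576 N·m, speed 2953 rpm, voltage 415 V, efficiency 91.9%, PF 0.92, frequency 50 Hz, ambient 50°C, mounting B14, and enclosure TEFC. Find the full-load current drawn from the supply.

293 A

ω = 2π×2953/60 = 309.2 rad/s; P_out = τω = 576 × 309.2 = 178099 W
P_in = P_out / η = 178099 / 0.919 = 193797 W
I_L = P_in / (√3·V_L·cosφ) = 193797 / (1.732 × 415 × 0.92) = 293 A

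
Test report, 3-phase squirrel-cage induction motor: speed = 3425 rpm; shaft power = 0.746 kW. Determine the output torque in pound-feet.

ω = 2π × 3425/60 = 358.7 rad/s
τ = P/ω = 746/358.7 = 2.08 N·m
In lb·ft: 2.08/1.356 = 1.53 lb·ft

1.53 lb·ft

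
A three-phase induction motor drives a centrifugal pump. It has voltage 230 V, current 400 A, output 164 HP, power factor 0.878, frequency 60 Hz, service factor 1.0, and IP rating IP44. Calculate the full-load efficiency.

87.4 %

P_out = 164 × 746 = 122344 W
P_in = √3·V_L·I_L·cosφ = 1.732 × 230 × 400 × 0.878 = 139904 W
η = P_out / P_in = 122344 / 139904 = 0.874 = 87.4%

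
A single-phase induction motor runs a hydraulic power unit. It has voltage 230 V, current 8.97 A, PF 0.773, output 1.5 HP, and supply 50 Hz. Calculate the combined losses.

P_in = V·I·cosφ = 230×8.97×0.773 = 1595 W
P_out = 1.5×746 = 1119 W
Losses = P_in − P_out = 1595 − 1119 = 476 W

476 W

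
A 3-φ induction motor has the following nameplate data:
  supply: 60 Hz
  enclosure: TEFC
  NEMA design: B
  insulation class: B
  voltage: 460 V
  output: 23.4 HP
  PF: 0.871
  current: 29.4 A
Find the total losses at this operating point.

P_in = √3·V·I·cosφ = 1.732×460×29.4×0.871 = 20402 W
P_out = 23.4×746 = 17456 W
Losses = P_in − P_out = 20402 − 17456 = 2946 W

2950 W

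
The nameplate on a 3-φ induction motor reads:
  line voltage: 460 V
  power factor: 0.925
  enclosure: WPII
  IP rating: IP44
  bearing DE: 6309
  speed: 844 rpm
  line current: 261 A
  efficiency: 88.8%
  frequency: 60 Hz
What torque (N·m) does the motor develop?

1930 N·m

P_in = √3·V·I·cosφ = 1.732 × 460 × 261 × 0.925 = 192348 W
P_out = η·P_in = 0.888 × 192348 = 170805 W
n = 844 rpm
ω = 2π×844/60 = 88.38 rad/s
τ = P_out/ω = 170805/88.38 = 1930 N·m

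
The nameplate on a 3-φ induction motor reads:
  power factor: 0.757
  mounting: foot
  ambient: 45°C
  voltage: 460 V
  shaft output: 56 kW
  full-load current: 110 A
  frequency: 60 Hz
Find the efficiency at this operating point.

84.4 %

P_out = 56 kW = 56000 W
P_in = √3·V_L·I_L·cosφ = 1.732 × 460 × 110 × 0.757 = 66343 W
η = P_out / P_in = 56000 / 66343 = 0.844 = 84.4%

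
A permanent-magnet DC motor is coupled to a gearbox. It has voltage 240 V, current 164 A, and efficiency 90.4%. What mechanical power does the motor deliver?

P_in = V·I = 240 × 164 = 39360 W
P_out = η·P_in = 0.904 × 39360 = 35581 W

35.6 kW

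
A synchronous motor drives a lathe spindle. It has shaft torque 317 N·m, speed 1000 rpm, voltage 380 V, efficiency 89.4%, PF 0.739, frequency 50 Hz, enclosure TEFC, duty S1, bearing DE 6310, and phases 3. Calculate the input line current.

76.3 A

ω = 2π×1000/60 = 104.7 rad/s; P_out = τω = 317 × 104.7 = 33190 W
P_in = P_out / η = 33190 / 0.894 = 37125 W
I_L = P_in / (√3·V_L·cosφ) = 37125 / (1.732 × 380 × 0.739) = 76.3 A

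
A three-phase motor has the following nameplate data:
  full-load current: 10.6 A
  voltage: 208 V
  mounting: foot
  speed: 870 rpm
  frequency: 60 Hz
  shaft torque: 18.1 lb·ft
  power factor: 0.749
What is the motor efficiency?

τ = 18.1 lb·ft × 1.356 = 24.54 N·m
ω = 2π × 870/60 = 91.11 rad/s; P_out = τω = 24.54 × 91.11 = 2236 W
P_in = √3·V_L·I_L·cosφ = 1.732 × 208 × 10.6 × 0.749 = 2860 W
η = P_out / P_in = 2236 / 2860 = 0.782 = 78.2%

78.2 %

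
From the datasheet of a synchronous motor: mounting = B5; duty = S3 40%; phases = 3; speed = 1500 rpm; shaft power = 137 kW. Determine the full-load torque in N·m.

ω = 2π × 1500/60 = 157.1 rad/s
τ = P/ω = 137000/157.1 = 872 N·m

872 N·m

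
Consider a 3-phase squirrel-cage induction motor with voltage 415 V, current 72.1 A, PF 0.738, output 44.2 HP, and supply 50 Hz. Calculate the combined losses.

5270 W

P_in = √3·V·I·cosφ = 1.732×415×72.1×0.738 = 38246 W
P_out = 44.2×746 = 32973 W
Losses = P_in − P_out = 38246 − 32973 = 5273 W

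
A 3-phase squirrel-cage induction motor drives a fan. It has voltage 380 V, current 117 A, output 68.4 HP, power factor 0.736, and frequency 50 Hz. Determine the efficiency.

90.0 %

P_out = 68.4 × 746 = 51026 W
P_in = √3·V_L·I_L·cosφ = 1.732 × 380 × 117 × 0.736 = 56675 W
η = P_out / P_in = 51026 / 56675 = 0.900 = 90.0%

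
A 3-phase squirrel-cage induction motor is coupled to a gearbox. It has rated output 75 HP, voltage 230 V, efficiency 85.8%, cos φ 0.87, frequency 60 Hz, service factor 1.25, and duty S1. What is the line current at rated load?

P_out = 75 × 746 = 55950 W
P_in = P_out / η = 55950 / 0.858 = 65210 W
I_L = P_in / (√3·V_L·cosφ) = 65210 / (1.732 × 230 × 0.87) = 188 A

188 A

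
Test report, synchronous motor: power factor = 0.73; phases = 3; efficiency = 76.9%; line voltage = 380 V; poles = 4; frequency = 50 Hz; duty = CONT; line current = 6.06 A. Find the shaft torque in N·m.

P_in = √3·V·I·cosφ = 1.732 × 380 × 6.06 × 0.73 = 2912 W
P_out = η·P_in = 0.769 × 2912 = 2239 W
n = n_s = 120×50/4 = 1500 rpm (synchronous)
ω = 2π×1500/60 = 157.1 rad/s
τ = P_out/ω = 2239/157.1 = 14.3 N·m

14.3 N·m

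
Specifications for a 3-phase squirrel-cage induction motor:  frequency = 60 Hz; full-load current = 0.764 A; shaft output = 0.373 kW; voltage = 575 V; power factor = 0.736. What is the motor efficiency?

66.6 %

P_out = 0.373 kW = 373 W
P_in = √3·V_L·I_L·cosφ = 1.732 × 575 × 0.764 × 0.736 = 560 W
η = P_out / P_in = 373 / 560 = 0.666 = 66.6%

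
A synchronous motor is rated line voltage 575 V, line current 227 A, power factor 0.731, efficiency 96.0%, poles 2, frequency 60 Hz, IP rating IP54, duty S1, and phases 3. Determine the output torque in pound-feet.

P_in = √3·V·I·cosφ = 1.732 × 575 × 227 × 0.731 = 165257 W
P_out = η·P_in = 0.96 × 165257 = 158647 W
n = n_s = 120×60/2 = 3600 rpm (synchronous)
ω = 2π×3600/60 = 377 rad/s
τ = P_out/ω = 158647/377 = 420.8 N·m
In lb·ft: 420.8/1.356 = 310 lb·ft

310 lb·ft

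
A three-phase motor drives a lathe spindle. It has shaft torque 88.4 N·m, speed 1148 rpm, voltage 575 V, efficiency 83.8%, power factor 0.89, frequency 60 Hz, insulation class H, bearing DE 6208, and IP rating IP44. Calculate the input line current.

ω = 2π×1148/60 = 120.2 rad/s; P_out = τω = 88.4 × 120.2 = 10626 W
P_in = P_out / η = 10626 / 0.838 = 12680 W
I_L = P_in / (√3·V_L·cosφ) = 12680 / (1.732 × 575 × 0.89) = 14.3 A

14.3 A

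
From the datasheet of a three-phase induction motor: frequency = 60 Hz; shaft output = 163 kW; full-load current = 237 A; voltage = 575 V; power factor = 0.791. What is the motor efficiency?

P_out = 163 kW = 163000 W
P_in = √3·V_L·I_L·cosφ = 1.732 × 575 × 237 × 0.791 = 186698 W
η = P_out / P_in = 163000 / 186698 = 0.873 = 87.3%

87.3 %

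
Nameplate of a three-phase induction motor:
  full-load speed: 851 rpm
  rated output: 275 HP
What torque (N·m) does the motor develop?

2300 N·m

P_out = 275 × 746 = 205150 W
ω = 2π × 851/60 = 89.12 rad/s
τ = P_out/ω = 205150/89.12 = 2300 N·m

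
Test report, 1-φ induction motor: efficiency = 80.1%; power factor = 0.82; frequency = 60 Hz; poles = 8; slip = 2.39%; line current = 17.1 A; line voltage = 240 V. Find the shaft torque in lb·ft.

P_in = V·I·cosφ = 240 × 17.1 × 0.82 = 3365 W
P_out = η·P_in = 0.801 × 3365 = 2695 W
n_s = 120×60/8 = 900 rpm; n = 900×(1−0.0239) = 878 rpm
ω = 2π×878/60 = 91.94 rad/s
τ = P_out/ω = 2695/91.94 = 29.31 N·m
In lb·ft: 29.31/1.356 = 21.6 lb·ft

21.6 lb·ft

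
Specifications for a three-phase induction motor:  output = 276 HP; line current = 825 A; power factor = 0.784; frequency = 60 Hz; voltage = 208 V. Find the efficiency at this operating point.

88.4 %

P_out = 276 × 746 = 205896 W
P_in = √3·V_L·I_L·cosφ = 1.732 × 208 × 825 × 0.784 = 233014 W
η = P_out / P_in = 205896 / 233014 = 0.884 = 88.4%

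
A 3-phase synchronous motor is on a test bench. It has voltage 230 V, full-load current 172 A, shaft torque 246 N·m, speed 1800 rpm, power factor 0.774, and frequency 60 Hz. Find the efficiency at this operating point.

87.4 %

ω = 2π × 1800/60 = 188.5 rad/s; P_out = τω = 246 × 188.5 = 46371 W
P_in = √3·V_L·I_L·cosφ = 1.732 × 230 × 172 × 0.774 = 53033 W
η = P_out / P_in = 46371 / 53033 = 0.874 = 87.4%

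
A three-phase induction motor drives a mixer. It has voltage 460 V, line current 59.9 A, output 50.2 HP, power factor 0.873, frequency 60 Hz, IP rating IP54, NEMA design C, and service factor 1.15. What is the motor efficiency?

P_out = 50.2 × 746 = 37449 W
P_in = √3·V_L·I_L·cosφ = 1.732 × 460 × 59.9 × 0.873 = 41663 W
η = P_out / P_in = 37449 / 41663 = 0.899 = 89.9%

89.9 %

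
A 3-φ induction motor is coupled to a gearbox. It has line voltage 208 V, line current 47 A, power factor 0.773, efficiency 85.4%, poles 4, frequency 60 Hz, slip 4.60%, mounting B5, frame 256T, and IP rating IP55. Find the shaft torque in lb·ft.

P_in = √3·V·I·cosφ = 1.732 × 208 × 47 × 0.773 = 13088 W
P_out = η·P_in = 0.854 × 13088 = 11177 W
n_s = 120×60/4 = 1800 rpm; n = 1800×(1−0.046) = 1717 rpm
ω = 2π×1717/60 = 179.8 rad/s
τ = P_out/ω = 11177/179.8 = 62.16 N·m
In lb·ft: 62.16/1.356 = 45.8 lb·ft

45.8 lb·ft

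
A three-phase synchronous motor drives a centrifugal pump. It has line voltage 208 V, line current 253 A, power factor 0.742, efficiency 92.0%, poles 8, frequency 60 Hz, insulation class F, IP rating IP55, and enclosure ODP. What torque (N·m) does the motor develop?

P_in = √3·V·I·cosφ = 1.732 × 208 × 253 × 0.742 = 67629 W
P_out = η·P_in = 0.92 × 67629 = 62219 W
n = n_s = 120×60/8 = 900 rpm (synchronous)
ω = 2π×900/60 = 94.25 rad/s
τ = P_out/ω = 62219/94.25 = 660 N·m

660 N·m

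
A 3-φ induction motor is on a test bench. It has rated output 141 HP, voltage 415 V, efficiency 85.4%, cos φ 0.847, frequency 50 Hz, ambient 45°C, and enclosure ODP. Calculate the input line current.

P_out = 141 × 746 = 105186 W
P_in = P_out / η = 105186 / 0.854 = 123169 W
I_L = P_in / (√3·V_L·cosφ) = 123169 / (1.732 × 415 × 0.847) = 202 A

202 A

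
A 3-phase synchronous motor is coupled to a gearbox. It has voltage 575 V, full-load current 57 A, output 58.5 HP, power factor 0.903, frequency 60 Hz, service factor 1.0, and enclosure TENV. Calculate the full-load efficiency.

P_out = 58.5 × 746 = 43641 W
P_in = √3·V_L·I_L·cosφ = 1.732 × 575 × 57 × 0.903 = 51260 W
η = P_out / P_in = 43641 / 51260 = 0.851 = 85.1%

85.1 %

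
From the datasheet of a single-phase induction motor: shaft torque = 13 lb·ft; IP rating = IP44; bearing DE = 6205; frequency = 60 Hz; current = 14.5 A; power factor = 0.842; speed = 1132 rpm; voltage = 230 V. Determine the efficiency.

74.4 %

τ = 13 lb·ft × 1.356 = 17.63 N·m
ω = 2π × 1132/60 = 118.5 rad/s; P_out = τω = 17.63 × 118.5 = 2089 W
P_in = V·I·cosφ = 230 × 14.5 × 0.842 = 2808 W
η = P_out / P_in = 2089 / 2808 = 0.744 = 74.4%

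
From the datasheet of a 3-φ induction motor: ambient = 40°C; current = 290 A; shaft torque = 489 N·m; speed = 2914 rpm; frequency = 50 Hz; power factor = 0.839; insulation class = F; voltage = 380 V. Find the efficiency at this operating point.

93.2 %

ω = 2π × 2914/60 = 305.2 rad/s; P_out = τω = 489 × 305.2 = 149243 W
P_in = √3·V_L·I_L·cosφ = 1.732 × 380 × 290 × 0.839 = 160137 W
η = P_out / P_in = 149243 / 160137 = 0.932 = 93.2%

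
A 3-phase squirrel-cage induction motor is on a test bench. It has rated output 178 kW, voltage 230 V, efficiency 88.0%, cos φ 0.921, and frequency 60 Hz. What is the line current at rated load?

P_out = 178 kW = 178000 W
P_in = P_out / η = 178000 / 0.880 = 202273 W
I_L = P_in / (√3·V_L·cosφ) = 202273 / (1.732 × 230 × 0.921) = 551 A

551 A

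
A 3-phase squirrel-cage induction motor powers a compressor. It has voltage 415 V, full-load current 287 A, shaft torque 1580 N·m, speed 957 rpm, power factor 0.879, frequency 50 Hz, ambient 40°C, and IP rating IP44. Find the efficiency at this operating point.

87.3 %

ω = 2π × 957/60 = 100.2 rad/s; P_out = τω = 1580 × 100.2 = 158316 W
P_in = √3·V_L·I_L·cosφ = 1.732 × 415 × 287 × 0.879 = 181329 W
η = P_out / P_in = 158316 / 181329 = 0.873 = 87.3%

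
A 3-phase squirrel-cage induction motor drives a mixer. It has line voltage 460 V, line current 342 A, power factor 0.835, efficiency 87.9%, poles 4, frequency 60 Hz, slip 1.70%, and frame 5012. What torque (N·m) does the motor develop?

1080 N·m

P_in = √3·V·I·cosφ = 1.732 × 460 × 342 × 0.835 = 227519 W
P_out = η·P_in = 0.879 × 227519 = 199989 W
n_s = 120×60/4 = 1800 rpm; n = 1800×(1−0.017) = 1769 rpm
ω = 2π×1769/60 = 185.2 rad/s
τ = P_out/ω = 199989/185.2 = 1080 N·m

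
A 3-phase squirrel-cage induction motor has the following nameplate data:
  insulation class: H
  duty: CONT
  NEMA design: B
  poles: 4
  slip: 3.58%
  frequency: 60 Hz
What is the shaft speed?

1736 rpm

n_s = 120f/p = 120×60/4 = 1800 rpm
n = n_s(1 − s) = 1800 × (1 − 0.0358) = 1736 rpm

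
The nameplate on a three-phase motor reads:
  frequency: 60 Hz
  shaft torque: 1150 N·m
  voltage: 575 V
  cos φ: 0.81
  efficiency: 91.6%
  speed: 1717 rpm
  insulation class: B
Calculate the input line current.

280 A

ω = 2π×1717/60 = 179.8 rad/s; P_out = τω = 1150 × 179.8 = 206770 W
P_in = P_out / η = 206770 / 0.916 = 225731 W
I_L = P_in / (√3·V_L·cosφ) = 225731 / (1.732 × 575 × 0.81) = 280 A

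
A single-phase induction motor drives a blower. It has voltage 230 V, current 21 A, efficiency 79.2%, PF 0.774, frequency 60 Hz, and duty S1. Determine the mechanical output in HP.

P_in = V·I·cosφ = 230 × 21 × 0.774 = 3738 W
P_out = η·P_in = 0.792 × 3738 = 2960 W
= 2960/746 = 3.97 HP

3.97 HP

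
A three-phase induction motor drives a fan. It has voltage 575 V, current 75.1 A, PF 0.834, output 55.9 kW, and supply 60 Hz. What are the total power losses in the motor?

P_in = √3·V·I·cosφ = 1.732×575×75.1×0.834 = 62377 W
P_out = 55900 W
Losses = P_in − P_out = 62377 − 55900 = 6477 W

6480 W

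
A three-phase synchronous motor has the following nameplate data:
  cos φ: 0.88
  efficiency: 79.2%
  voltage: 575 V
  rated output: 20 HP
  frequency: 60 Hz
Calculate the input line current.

21.5 A

P_out = 20 × 746 = 14920 W
P_in = P_out / η = 14920 / 0.792 = 18838 W
I_L = P_in / (√3·V_L·cosφ) = 18838 / (1.732 × 575 × 0.88) = 21.5 A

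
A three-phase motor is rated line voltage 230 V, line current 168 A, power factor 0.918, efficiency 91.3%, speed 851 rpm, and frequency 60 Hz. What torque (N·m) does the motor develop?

P_in = √3·V·I·cosφ = 1.732 × 230 × 168 × 0.918 = 61437 W
P_out = η·P_in = 0.913 × 61437 = 56092 W
n = 851 rpm
ω = 2π×851/60 = 89.12 rad/s
τ = P_out/ω = 56092/89.12 = 629 N·m

629 N·m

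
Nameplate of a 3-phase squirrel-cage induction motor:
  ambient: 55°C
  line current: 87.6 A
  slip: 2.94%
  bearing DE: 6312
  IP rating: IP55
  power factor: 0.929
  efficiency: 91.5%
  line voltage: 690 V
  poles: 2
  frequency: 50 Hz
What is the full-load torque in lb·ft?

215 lb·ft

P_in = √3·V·I·cosφ = 1.732 × 690 × 87.6 × 0.929 = 97256 W
P_out = η·P_in = 0.915 × 97256 = 88989 W
n_s = 120×50/2 = 3000 rpm; n = 3000×(1−0.0294) = 2912 rpm
ω = 2π×2912/60 = 304.9 rad/s
τ = P_out/ω = 88989/304.9 = 291.9 N·m
In lb·ft: 291.9/1.356 = 215 lb·ft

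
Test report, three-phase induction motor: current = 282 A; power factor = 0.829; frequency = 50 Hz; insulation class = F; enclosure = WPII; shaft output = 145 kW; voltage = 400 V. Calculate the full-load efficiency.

P_out = 145 kW = 145000 W
P_in = √3·V_L·I_L·cosφ = 1.732 × 400 × 282 × 0.829 = 161961 W
η = P_out / P_in = 145000 / 161961 = 0.895 = 89.5%

89.5 %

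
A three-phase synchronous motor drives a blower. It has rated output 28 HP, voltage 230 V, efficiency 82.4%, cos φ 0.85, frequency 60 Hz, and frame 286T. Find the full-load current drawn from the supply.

74.9 A

P_out = 28 × 746 = 20888 W
P_in = P_out / η = 20888 / 0.824 = 25350 W
I_L = P_in / (√3·V_L·cosφ) = 25350 / (1.732 × 230 × 0.85) = 74.9 A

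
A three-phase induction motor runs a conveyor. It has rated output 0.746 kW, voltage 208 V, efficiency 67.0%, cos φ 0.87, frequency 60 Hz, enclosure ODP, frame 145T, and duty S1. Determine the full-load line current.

P_out = 0.746 kW = 746 W
P_in = P_out / η = 746 / 0.670 = 1113 W
I_L = P_in / (√3·V_L·cosφ) = 1113 / (1.732 × 208 × 0.87) = 3.55 A

3.55 A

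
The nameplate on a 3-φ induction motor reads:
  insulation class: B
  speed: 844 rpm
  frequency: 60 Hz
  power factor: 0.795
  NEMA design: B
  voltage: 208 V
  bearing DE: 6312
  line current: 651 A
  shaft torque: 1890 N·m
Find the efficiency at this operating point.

ω = 2π × 844/60 = 88.38 rad/s; P_out = τω = 1890 × 88.38 = 167038 W
P_in = √3·V_L·I_L·cosφ = 1.732 × 208 × 651 × 0.795 = 186449 W
η = P_out / P_in = 167038 / 186449 = 0.896 = 89.6%

89.6 %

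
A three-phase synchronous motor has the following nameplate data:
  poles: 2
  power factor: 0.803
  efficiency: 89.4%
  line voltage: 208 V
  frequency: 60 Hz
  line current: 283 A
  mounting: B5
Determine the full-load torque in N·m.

P_in = √3·V·I·cosφ = 1.732 × 208 × 283 × 0.803 = 81868 W
P_out = η·P_in = 0.894 × 81868 = 73190 W
n = n_s = 120×60/2 = 3600 rpm (synchronous)
ω = 2π×3600/60 = 377 rad/s
τ = P_out/ω = 73190/377 = 194 N·m

194 N·m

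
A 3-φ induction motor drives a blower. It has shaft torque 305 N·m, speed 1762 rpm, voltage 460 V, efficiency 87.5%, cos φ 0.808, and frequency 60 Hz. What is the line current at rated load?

ω = 2π×1762/60 = 184.5 rad/s; P_out = τω = 305 × 184.5 = 56273 W
P_in = P_out / η = 56273 / 0.875 = 64312 W
I_L = P_in / (√3·V_L·cosφ) = 64312 / (1.732 × 460 × 0.808) = 99.9 A

99.9 A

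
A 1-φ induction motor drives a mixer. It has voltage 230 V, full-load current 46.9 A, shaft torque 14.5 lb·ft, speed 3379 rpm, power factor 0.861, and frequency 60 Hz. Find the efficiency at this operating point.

74.9 %

τ = 14.5 lb·ft × 1.356 = 19.66 N·m
ω = 2π × 3379/60 = 353.8 rad/s; P_out = τω = 19.66 × 353.8 = 6956 W
P_in = V·I·cosφ = 230 × 46.9 × 0.861 = 9288 W
η = P_out / P_in = 6956 / 9288 = 0.749 = 74.9%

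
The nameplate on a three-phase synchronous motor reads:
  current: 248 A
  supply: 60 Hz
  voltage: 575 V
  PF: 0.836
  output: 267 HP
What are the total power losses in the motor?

7300 W

P_in = √3·V·I·cosφ = 1.732×575×248×0.836 = 206478 W
P_out = 267×746 = 199182 W
Losses = P_in − P_out = 206478 − 199182 = 7296 W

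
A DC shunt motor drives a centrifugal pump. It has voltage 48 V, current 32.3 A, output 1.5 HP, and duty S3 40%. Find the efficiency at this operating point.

72.2 %

P_out = 1.5 × 746 = 1119 W
P_in = V·I = 48 × 32.3 = 1550 W
η = P_out / P_in = 1119 / 1550 = 0.722 = 72.2%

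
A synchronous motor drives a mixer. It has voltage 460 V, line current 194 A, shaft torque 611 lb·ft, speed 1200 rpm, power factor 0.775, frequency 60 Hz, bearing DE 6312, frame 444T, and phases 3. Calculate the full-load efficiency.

86.9 %

τ = 611 lb·ft × 1.356 = 828.5 N·m
ω = 2π × 1200/60 = 125.7 rad/s; P_out = τω = 828.5 × 125.7 = 104142 W
P_in = √3·V_L·I_L·cosφ = 1.732 × 460 × 194 × 0.775 = 119787 W
η = P_out / P_in = 104142 / 119787 = 0.869 = 86.9%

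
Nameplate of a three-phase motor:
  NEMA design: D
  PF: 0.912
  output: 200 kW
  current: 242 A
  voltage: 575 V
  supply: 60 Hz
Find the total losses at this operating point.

19800 W

P_in = √3·V·I·cosφ = 1.732×575×242×0.912 = 219799 W
P_out = 200000 W
Losses = P_in − P_out = 219799 − 200000 = 19799 W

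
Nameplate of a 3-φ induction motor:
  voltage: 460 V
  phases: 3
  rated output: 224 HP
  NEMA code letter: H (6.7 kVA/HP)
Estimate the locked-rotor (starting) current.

1880 A

S_LR = 6.7 × 224 = 1500.8 kVA
I_LR = S_LR/(√3·V_L) = 1500800/(1.732×460) = 1880 A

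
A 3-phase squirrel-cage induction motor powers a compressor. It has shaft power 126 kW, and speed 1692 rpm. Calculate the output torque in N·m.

711 N·m

ω = 2π × 1692/60 = 177.2 rad/s
τ = P/ω = 126000/177.2 = 711 N·m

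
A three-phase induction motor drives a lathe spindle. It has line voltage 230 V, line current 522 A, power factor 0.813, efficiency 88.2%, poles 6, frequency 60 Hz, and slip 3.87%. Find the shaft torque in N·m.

P_in = √3·V·I·cosφ = 1.732 × 230 × 522 × 0.813 = 169058 W
P_out = η·P_in = 0.882 × 169058 = 149109 W
n_s = 120×60/6 = 1200 rpm; n = 1200×(1−0.0387) = 1154 rpm
ω = 2π×1154/60 = 120.8 rad/s
τ = P_out/ω = 149109/120.8 = 1230 N·m

1230 N·m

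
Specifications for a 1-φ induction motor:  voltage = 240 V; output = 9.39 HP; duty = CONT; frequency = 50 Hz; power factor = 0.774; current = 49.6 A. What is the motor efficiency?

P_out = 9.39 × 746 = 7005 W
P_in = V·I·cosφ = 240 × 49.6 × 0.774 = 9214 W
η = P_out / P_in = 7005 / 9214 = 0.760 = 76.0%

76.0 %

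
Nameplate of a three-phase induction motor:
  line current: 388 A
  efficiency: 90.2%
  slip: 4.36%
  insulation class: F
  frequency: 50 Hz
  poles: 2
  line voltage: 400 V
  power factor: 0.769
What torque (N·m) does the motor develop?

P_in = √3·V·I·cosφ = 1.732 × 400 × 388 × 0.769 = 206712 W
P_out = η·P_in = 0.902 × 206712 = 186454 W
n_s = 120×50/2 = 3000 rpm; n = 3000×(1−0.0436) = 2869 rpm
ω = 2π×2869/60 = 300.4 rad/s
τ = P_out/ω = 186454/300.4 = 621 N·m

621 N·m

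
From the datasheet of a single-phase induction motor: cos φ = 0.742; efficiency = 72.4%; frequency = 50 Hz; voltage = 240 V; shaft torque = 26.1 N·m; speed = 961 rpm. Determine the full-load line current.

ω = 2π×961/60 = 100.6 rad/s; P_out = τω = 26.1 × 100.6 = 2626 W
P_in = P_out / η = 2626 / 0.724 = 3627 W
I = P_in / (V·cosφ) = 3627 / (240 × 0.742) = 20.4 A

20.4 A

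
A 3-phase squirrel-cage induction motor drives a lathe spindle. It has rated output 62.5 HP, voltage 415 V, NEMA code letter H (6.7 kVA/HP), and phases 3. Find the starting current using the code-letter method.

583 A

S_LR = 6.7 × 62.5 = 418.75 kVA
I_LR = S_LR/(√3·V_L) = 418750/(1.732×415) = 583 A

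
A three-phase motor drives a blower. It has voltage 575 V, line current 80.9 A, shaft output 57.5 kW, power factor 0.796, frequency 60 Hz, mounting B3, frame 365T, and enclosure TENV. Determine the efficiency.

89.7 %

P_out = 57.5 kW = 57500 W
P_in = √3·V_L·I_L·cosφ = 1.732 × 575 × 80.9 × 0.796 = 64132 W
η = P_out / P_in = 57500 / 64132 = 0.897 = 89.7%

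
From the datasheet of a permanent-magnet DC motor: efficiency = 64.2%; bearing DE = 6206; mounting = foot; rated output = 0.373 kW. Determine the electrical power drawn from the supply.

P_out = 373 W
P_in = P_out/η = 373/0.642 = 581 W = 0.581 kW

0.581 kW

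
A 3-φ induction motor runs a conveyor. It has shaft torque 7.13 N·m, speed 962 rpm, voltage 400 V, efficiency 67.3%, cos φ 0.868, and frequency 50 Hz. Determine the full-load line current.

ω = 2π×962/60 = 100.7 rad/s; P_out = τω = 7.13 × 100.7 = 718 W
P_in = P_out / η = 718 / 0.673 = 1067 W
I_L = P_in / (√3·V_L·cosφ) = 1067 / (1.732 × 400 × 0.868) = 1.77 A

1.77 A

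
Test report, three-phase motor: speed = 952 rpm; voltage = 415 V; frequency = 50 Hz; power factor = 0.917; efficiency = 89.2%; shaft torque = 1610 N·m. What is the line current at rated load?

ω = 2π×952/60 = 99.69 rad/s; P_out = τω = 1610 × 99.69 = 160501 W
P_in = P_out / η = 160501 / 0.892 = 179934 W
I_L = P_in / (√3·V_L·cosφ) = 179934 / (1.732 × 415 × 0.917) = 273 A

273 A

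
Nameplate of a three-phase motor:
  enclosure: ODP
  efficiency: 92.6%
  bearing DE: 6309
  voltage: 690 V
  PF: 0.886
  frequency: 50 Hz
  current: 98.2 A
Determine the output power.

96.3 kW

P_in = √3·V·I·cosφ = 1.732 × 690 × 98.2 × 0.886 = 103978 W
P_out = η·P_in = 0.926 × 103978 = 96284 W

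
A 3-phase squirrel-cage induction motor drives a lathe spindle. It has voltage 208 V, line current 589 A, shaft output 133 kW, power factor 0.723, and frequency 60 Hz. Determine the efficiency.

P_out = 133 kW = 133000 W
P_in = √3·V_L·I_L·cosφ = 1.732 × 208 × 589 × 0.723 = 153414 W
η = P_out / P_in = 133000 / 153414 = 0.867 = 86.7%

86.7 %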